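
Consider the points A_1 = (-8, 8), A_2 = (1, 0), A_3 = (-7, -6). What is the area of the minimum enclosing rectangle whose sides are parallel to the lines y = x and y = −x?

In coordinates u = x + y, v = x − y the rectangle is axis-aligned; the map (x,y)→(u,v) scales areas by 2.
u-values: 0, 1, -13; range = 1 − (-13) = 14.
v-values: -16, 1, -1; range = 1 − (-16) = 17.
Area = (14 × 17) / 2 = 119.

119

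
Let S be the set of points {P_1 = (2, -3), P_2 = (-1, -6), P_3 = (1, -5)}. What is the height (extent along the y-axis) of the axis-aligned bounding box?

3

max y = -3, min y = -6, so height = 3.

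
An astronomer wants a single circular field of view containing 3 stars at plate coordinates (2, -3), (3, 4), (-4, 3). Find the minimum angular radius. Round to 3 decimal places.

Call the three points A, B, C in the order given.
Side lengths²: AB² = 50, AC² = 72, BC² = 50.
Since AC² = 72 < 50 + 50 = 100, the triangle is acute, so the smallest enclosing circle is the circumcircle.
Circumcentre = (-0.125, 0.875), r² = 19.53125.
r = √(19.53125) ≈ 4.419.

4.419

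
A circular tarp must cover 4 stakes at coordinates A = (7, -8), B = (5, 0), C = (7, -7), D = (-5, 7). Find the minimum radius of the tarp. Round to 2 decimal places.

9.60

The farthest pair is A–D with squared distance 369. The circle on this segment as diameter has centre (1, -0.5) and r² = 369/4 = 92.25.
Check B: distance² to centre = 16.25 ≤ 92.25, so it lies inside.
All remaining points lie in this disk, and no smaller disk contains both endpoints, so this is the minimum enclosing circle.
r = √(92.25) ≈ 9.60.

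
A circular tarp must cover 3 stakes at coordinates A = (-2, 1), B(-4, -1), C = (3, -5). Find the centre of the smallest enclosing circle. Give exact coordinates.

(-7/22, -59/22)

Side lengths²: AB² = 8, AC² = 61, BC² = 65.
Since BC² = 65 < 61 + 8 = 69, the triangle is acute, so the smallest enclosing circle is the circumcircle.
Circumcentre = (-7/22, -59/22), r² = 3965/242.
Centre = (-7/22, -59/22).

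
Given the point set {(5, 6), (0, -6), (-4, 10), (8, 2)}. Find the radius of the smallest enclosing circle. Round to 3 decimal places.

By Welzl's lemma the MEC is supported by two points (diametrically opposite) or three points (on a circumcircle).
The minimum enclosing circle is determined by three boundary points: (0, -6), (-4, 10), (8, 2).
Their circumcentre is (-0.4, 2.4) with r² = 70.72.
The farthest remaining point (5, 6) is at distance² 42.12 ≤ 70.72.
r = √(70.72) ≈ 8.410.

8.410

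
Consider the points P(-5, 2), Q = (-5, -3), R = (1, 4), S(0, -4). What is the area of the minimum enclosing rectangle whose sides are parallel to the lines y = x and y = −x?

In coordinates u = x + y, v = x − y the rectangle is axis-aligned; the map (x,y)→(u,v) scales areas by 2.
u-values: -3, -8, 5, -4; range = 5 − (-8) = 13.
v-values: -7, -2, -3, 4; range = 4 − (-7) = 11.
Area = (13 × 11) / 2 = 71.5.

71.5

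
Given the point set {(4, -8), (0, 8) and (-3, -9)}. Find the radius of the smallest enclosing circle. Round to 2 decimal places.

8.68

Call the three points A, B, C in the order given.
Side lengths²: AB² = 272, AC² = 50, BC² = 298.
Since BC² = 298 < 272 + 50 = 322, the triangle is acute, so the smallest enclosing circle is the circumcircle.
Circumcentre = (-18/29, -19/29), r² = 63325/841.
r = √(63325/841) ≈ 8.68.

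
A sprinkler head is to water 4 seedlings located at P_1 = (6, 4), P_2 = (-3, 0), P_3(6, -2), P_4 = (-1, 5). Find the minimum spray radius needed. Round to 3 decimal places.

By Welzl's lemma the MEC is supported by two points (diametrically opposite) or three points (on a circumcircle).
The minimum enclosing circle is determined by three boundary points: P_1, P_2, P_3.
Their circumcentre is (35/18, 1) with r² = 8245/324.
The farthest remaining point P_4 is at distance² 7993/324 ≤ 8245/324.
r = √(8245/324) ≈ 5.045.

5.045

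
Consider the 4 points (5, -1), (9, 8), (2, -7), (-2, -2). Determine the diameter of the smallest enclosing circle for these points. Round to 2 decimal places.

The farthest pair is (9, 8)–(2, -7) with squared distance 274. The circle on this segment as diameter has centre (5.5, 0.5) and r² = 274/4 = 68.5.
Check (5, -1): distance² to centre = 2.5 ≤ 68.5, so it lies inside.
All remaining points lie in this disk, and no smaller disk contains both endpoints, so this is the minimum enclosing circle.
Diameter = 2r = 2√(68.5) ≈ 16.55.

16.55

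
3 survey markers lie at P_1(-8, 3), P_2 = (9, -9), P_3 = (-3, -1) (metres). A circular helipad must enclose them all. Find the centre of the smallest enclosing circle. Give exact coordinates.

Side lengths²: P_1P_2² = 433, P_1P_3² = 41, P_2P_3² = 208.
Since P_1P_2² = 433 ≥ 208 + 41 = 249, the angle opposite P_1P_2 is not acute, so the smallest enclosing circle has P_1P_2 as diameter.
Centre = midpoint of P_1P_2 = (0.5, -3), r² = 433/4 = 108.25.
Centre = (0.5, -3).

(0.5, -3)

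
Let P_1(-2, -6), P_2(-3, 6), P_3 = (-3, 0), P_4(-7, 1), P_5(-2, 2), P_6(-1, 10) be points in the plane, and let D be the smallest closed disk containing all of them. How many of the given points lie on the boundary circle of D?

2

The farthest pair is P_1–P_6 with squared distance 257. The circle on this segment as diameter has centre (-1.5, 2) and r² = 257/4 = 64.25.
Check P_2: distance² to centre = 18.25 ≤ 64.25, so it lies inside.
All remaining points lie in this disk, and no smaller disk contains both endpoints, so this is the minimum enclosing circle.
The points at distance exactly r from the centre are P_1, P_6 — 2 points.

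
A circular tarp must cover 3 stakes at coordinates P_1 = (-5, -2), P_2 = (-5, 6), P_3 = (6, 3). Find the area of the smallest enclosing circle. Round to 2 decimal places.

123.20

Side lengths²: P_1P_2² = 64, P_1P_3² = 146, P_2P_3² = 130.
Since P_1P_3² = 146 < 130 + 64 = 194, the triangle is acute, so the smallest enclosing circle is the circumcircle.
Circumcentre = (-2/11, 2), r² = 4745/121.
Area = π·r² = π·4745/121 ≈ 123.20.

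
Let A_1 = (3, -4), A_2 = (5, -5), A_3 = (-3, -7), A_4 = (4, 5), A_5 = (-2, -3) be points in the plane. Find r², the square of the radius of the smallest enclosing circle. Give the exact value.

48.25

By Welzl's lemma the MEC is supported by two points (diametrically opposite) or three points (on a circumcircle).
The farthest pair is A_3–A_4 with squared distance 193. The circle on this segment as diameter has centre (0.5, -1) and r² = 193/4 = 48.25.
Check A_1: distance² to centre = 15.25 ≤ 48.25, so it lies inside.
All remaining points lie in this disk, and no smaller disk contains both endpoints, so this is the minimum enclosing circle.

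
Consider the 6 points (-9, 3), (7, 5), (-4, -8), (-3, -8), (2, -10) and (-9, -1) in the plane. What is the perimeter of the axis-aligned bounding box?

Width = max x − min x = 7 − (-9) = 16.
Height = max y − min y = 5 − (-10) = 15.
Perimeter = 2(16 + 15) = 62.

62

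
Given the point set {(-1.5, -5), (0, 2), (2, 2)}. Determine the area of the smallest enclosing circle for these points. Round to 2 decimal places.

Call the three points A, B, C in the order given.
Side lengths²: AB² = 51.25, AC² = 61.25, BC² = 4.
Since AC² = 61.25 ≥ 51.25 + 4 = 55.25, the angle opposite AC is not acute, so the smallest enclosing circle has AC as diameter.
Centre = midpoint of AC = (0.25, -1.5), r² = 61.25/4 = 15.3125.
Area = π·r² = π·15.3125 ≈ 48.11.

48.11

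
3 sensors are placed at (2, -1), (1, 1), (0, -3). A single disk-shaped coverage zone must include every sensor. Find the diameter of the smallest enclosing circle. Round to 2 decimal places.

4.12

Call the three points A, B, C in the order given.
Side lengths²: AB² = 5, AC² = 8, BC² = 17.
Since BC² = 17 ≥ 8 + 5 = 13, the angle opposite BC is not acute, so the smallest enclosing circle has BC as diameter.
Centre = midpoint of BC = (0.5, -1), r² = 17/4 = 4.25.
Diameter = 2r = 2√(4.25) ≈ 4.12.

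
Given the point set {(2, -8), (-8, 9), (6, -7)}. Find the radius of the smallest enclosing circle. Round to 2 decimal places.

Call the three points A, B, C in the order given.
Side lengths²: AB² = 389, AC² = 17, BC² = 452.
Since BC² = 452 ≥ 389 + 17 = 406, the angle opposite BC is not acute, so the smallest enclosing circle has BC as diameter.
Centre = midpoint of BC = (-1, 1), r² = 452/4 = 113.
r = √113 ≈ 10.63.

10.63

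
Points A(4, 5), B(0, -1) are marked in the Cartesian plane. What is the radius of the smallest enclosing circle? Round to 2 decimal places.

3.61

The smallest circle enclosing two points has them as diameter endpoints.
Centre = midpoint = (2, 2); r² = |AB|²/4 = 52/4 = 13.
r = √13 ≈ 3.61.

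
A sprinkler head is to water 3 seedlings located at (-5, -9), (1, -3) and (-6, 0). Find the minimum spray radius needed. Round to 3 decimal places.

Call the three points A, B, C in the order given.
Side lengths²: AB² = 72, AC² = 82, BC² = 58.
Since AC² = 82 < 72 + 58 = 130, the triangle is acute, so the smallest enclosing circle is the circumcircle.
Circumcentre = (-3.7, -4.3), r² = 23.78.
r = √(23.78) ≈ 4.876.

4.876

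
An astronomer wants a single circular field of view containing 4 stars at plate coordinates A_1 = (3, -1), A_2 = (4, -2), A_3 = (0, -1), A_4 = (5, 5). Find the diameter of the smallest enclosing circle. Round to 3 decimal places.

A smallest enclosing disk is always determined by at most three of the input points on its boundary.
The minimum enclosing circle is determined by three boundary points: A_2, A_3, A_4.
Their circumcentre is (163/58, 101/58) with r² = 25925/1682.
The farthest remaining point A_1 is at distance² 12701/1682 ≤ 25925/1682.
Diameter = 2r = 2√(25925/1682) ≈ 7.852.

7.852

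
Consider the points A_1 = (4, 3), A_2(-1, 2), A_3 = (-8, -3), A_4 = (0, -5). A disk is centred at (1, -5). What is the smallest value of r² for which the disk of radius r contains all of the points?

The required radius is the distance from (1, -5) to the farthest point.
Squared distances: 73, 53, 85, 1.
Maximum is 85, attained at A_3.

85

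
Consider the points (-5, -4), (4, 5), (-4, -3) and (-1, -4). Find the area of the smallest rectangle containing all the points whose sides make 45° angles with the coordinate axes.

36

In coordinates u = x + y, v = x − y the rectangle is axis-aligned; the map (x,y)→(u,v) scales areas by 2.
u-values: -9, 9, -7, -5; range = 9 − (-9) = 18.
v-values: -1, -1, -1, 3; range = 3 − (-1) = 4.
Area = (18 × 4) / 2 = 36.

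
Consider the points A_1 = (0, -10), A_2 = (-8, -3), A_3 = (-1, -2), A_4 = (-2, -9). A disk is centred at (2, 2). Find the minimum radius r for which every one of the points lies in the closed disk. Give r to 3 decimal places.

The required radius is the distance from (2, 2) to the farthest point.
Squared distances: 148, 125, 25, 137.
Maximum is 148, attained at A_1.
r = √148 ≈ 12.166.

12.166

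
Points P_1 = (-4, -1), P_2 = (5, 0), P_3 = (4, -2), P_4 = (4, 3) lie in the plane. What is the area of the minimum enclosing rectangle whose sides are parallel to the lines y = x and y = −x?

54

In coordinates u = x + y, v = x − y the rectangle is axis-aligned; the map (x,y)→(u,v) scales areas by 2.
u-values: -5, 5, 2, 7; range = 7 − (-5) = 12.
v-values: -3, 5, 6, 1; range = 6 − (-3) = 9.
Area = (12 × 9) / 2 = 54.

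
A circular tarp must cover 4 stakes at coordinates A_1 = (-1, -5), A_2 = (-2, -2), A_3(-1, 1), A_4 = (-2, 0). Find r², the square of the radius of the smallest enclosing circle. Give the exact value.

9

The farthest pair is A_1–A_3 with squared distance 36. The circle on this segment as diameter has centre (-1, -2) and r² = 36/4 = 9.
Check A_2: distance² to centre = 1 ≤ 9, so it lies inside.
All remaining points lie in this disk, and no smaller disk contains both endpoints, so this is the minimum enclosing circle.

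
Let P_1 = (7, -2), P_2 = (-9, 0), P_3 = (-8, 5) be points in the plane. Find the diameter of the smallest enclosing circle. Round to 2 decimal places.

Side lengths²: P_1P_2² = 260, P_1P_3² = 274, P_2P_3² = 26.
Since P_1P_3² = 274 < 260 + 26 = 286, the triangle is acute, so the smallest enclosing circle is the circumcircle.
Circumcentre = (-31/41, 39/41), r² = 115765/1681.
Diameter = 2r = 2√(115765/1681) ≈ 16.60.

16.60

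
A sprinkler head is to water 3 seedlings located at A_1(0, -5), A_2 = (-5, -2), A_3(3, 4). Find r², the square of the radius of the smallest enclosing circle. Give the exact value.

Side lengths²: A_1A_2² = 34, A_1A_3² = 90, A_2A_3² = 100.
Since A_2A_3² = 100 < 90 + 34 = 124, the triangle is acute, so the smallest enclosing circle is the circumcircle.
Circumcentre = (-1/3, 1/9), r² = 2125/81.

2125/81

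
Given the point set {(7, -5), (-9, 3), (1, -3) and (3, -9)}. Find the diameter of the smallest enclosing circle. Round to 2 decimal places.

17.89

The farthest pair is (7, -5)–(-9, 3) with squared distance 320. The circle on this segment as diameter has centre (-1, -1) and r² = 320/4 = 80.
Check (1, -3): distance² to centre = 8 ≤ 80, so it lies inside.
All remaining points lie in this disk, and no smaller disk contains both endpoints, so this is the minimum enclosing circle.
Diameter = 2r = 2√80 ≈ 17.89.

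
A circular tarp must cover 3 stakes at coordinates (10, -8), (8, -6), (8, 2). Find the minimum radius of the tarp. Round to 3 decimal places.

Call the three points A, B, C in the order given.
Side lengths²: AB² = 8, AC² = 104, BC² = 64.
Since AC² = 104 ≥ 64 + 8 = 72, the angle opposite AC is not acute, so the smallest enclosing circle has AC as diameter.
Centre = midpoint of AC = (9, -3), r² = 104/4 = 26.
r = √26 ≈ 5.099.

5.099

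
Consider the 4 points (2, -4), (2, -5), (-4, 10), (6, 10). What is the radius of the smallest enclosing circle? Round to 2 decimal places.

8.36

The minimum enclosing circle of a finite set is fixed by two of the points (as a diameter) or three (as a circumcircle).
The minimum enclosing circle is determined by three boundary points: (2, -5), (-4, 10), (6, 10).
Their circumcentre is (1, 3.3) with r² = 69.89.
The farthest remaining point (2, -4) is at distance² 54.29 ≤ 69.89.
r = √(69.89) ≈ 8.36.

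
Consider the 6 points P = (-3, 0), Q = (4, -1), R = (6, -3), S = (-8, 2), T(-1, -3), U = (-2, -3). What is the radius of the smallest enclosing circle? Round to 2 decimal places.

The farthest pair is R–S with squared distance 221. The circle on this segment as diameter has centre (-1, -0.5) and r² = 221/4 = 55.25.
Check P: distance² to centre = 4.25 ≤ 55.25, so it lies inside.
All remaining points lie in this disk, and no smaller disk contains both endpoints, so this is the minimum enclosing circle.
r = √(55.25) ≈ 7.43.

7.43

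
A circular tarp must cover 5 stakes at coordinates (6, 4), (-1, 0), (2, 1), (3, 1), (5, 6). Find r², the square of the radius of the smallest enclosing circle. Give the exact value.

18

A smallest enclosing disk is always determined by at most three of the input points on its boundary.
The farthest pair is (-1, 0)–(5, 6) with squared distance 72. The circle on this segment as diameter has centre (2, 3) and r² = 72/4 = 18.
Check (6, 4): distance² to centre = 17 ≤ 18, so it lies inside.
All remaining points lie in this disk, and no smaller disk contains both endpoints, so this is the minimum enclosing circle.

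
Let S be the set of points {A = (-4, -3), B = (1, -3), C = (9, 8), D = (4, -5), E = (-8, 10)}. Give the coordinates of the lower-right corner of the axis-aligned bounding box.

(9, -5)

x-range [-8, 9], y-range [-5, 10].
The lower-right corner is (9, -5).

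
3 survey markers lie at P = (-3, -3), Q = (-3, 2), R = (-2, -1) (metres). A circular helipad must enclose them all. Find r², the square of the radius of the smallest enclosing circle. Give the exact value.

6.25

Side lengths²: PQ² = 25, PR² = 5, QR² = 10.
Since PQ² = 25 ≥ 10 + 5 = 15, the angle opposite PQ is not acute, so the smallest enclosing circle has PQ as diameter.
Centre = midpoint of PQ = (-3, -0.5), r² = 25/4 = 6.25.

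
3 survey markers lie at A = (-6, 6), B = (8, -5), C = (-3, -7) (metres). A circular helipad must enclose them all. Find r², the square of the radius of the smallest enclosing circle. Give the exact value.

79.25

Side lengths²: AB² = 317, AC² = 178, BC² = 125.
Since AB² = 317 ≥ 178 + 125 = 303, the angle opposite AB is not acute, so the smallest enclosing circle has AB as diameter.
Centre = midpoint of AB = (1, 0.5), r² = 317/4 = 79.25.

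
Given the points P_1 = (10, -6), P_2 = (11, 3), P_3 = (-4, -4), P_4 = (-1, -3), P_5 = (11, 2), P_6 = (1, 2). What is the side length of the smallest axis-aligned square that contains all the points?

The bounding box has width 15 and height 9.
An axis-aligned square enclosing the set must have side ≥ max(width, height).
So the minimum side is max(15, 9) = 15.

15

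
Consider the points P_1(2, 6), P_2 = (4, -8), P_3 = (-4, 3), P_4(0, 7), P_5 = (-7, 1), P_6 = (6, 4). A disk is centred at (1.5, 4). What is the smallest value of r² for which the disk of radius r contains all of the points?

150.25

The required radius is the distance from (1.5, 4) to the farthest point.
Squared distances: 4.25, 150.25, 31.25, 11.25, 81.25, 20.25.
Maximum is 150.25, attained at P_2.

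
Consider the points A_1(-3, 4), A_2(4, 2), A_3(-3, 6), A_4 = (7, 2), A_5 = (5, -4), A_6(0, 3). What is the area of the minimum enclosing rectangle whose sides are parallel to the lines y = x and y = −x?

In coordinates u = x + y, v = x − y the rectangle is axis-aligned; the map (x,y)→(u,v) scales areas by 2.
u-values: 1, 6, 3, 9, 1, 3; range = 9 − 1 = 8.
v-values: -7, 2, -9, 5, 9, -3; range = 9 − (-9) = 18.
Area = (8 × 18) / 2 = 72.

72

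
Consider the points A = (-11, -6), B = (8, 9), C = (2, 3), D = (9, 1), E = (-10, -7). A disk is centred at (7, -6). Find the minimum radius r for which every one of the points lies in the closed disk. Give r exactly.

18

The required radius is the distance from (7, -6) to the farthest point.
Squared distances: 324, 226, 106, 53, 290.
Maximum is 324, attained at A.
r = √324 = 18.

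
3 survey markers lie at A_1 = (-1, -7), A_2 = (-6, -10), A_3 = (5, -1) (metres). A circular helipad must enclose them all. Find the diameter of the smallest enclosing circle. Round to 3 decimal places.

Side lengths²: A_1A_2² = 34, A_1A_3² = 72, A_2A_3² = 202.
Since A_2A_3² = 202 ≥ 72 + 34 = 106, the angle opposite A_2A_3 is not acute, so the smallest enclosing circle has A_2A_3 as diameter.
Centre = midpoint of A_2A_3 = (-0.5, -5.5), r² = 202/4 = 50.5.
Diameter = 2r = 2√(50.5) ≈ 14.213.

14.213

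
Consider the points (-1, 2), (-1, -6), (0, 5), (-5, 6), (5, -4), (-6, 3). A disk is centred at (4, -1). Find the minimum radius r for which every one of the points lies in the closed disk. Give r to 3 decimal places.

11.402

The required radius is the distance from (4, -1) to the farthest point.
Squared distances: 34, 50, 52, 130, 10, 116.
Maximum is 130, attained at (-5, 6).
r = √130 ≈ 11.402.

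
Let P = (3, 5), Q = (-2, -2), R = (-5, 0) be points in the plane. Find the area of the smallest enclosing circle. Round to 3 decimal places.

69.900

Side lengths²: PQ² = 74, PR² = 89, QR² = 13.
Since PR² = 89 ≥ 74 + 13 = 87, the angle opposite PR is not acute, so the smallest enclosing circle has PR as diameter.
Centre = midpoint of PR = (-1, 2.5), r² = 89/4 = 22.25.
Area = π·r² = π·22.25 ≈ 69.900.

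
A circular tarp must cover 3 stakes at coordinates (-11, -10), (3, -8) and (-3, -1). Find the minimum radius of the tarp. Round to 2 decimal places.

Call the three points A, B, C in the order given.
Side lengths²: AB² = 200, AC² = 145, BC² = 85.
Since AB² = 200 < 145 + 85 = 230, the triangle is acute, so the smallest enclosing circle is the circumcircle.
Circumcentre = (-91/22, -177/22), r² = 12325/242.
r = √(12325/242) ≈ 7.14.

7.14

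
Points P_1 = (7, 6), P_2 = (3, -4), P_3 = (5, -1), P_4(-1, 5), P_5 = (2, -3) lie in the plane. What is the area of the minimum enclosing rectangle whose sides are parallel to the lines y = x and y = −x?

91

In coordinates u = x + y, v = x − y the rectangle is axis-aligned; the map (x,y)→(u,v) scales areas by 2.
u-values: 13, -1, 4, 4, -1; range = 13 − (-1) = 14.
v-values: 1, 7, 6, -6, 5; range = 7 − (-6) = 13.
Area = (14 × 13) / 2 = 91.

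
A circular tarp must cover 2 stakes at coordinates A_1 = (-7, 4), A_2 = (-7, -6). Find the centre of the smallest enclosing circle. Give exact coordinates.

(-7, -1)

The smallest circle enclosing two points has them as diameter endpoints.
Centre = midpoint = (-7, -1); r² = |A_1A_2|²/4 = 100/4 = 25.
Centre = (-7, -1).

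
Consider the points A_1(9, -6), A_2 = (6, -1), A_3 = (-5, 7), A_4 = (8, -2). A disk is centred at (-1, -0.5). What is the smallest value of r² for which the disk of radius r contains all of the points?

The required radius is the distance from (-1, -0.5) to the farthest point.
Squared distances: 130.25, 49.25, 72.25, 83.25.
Maximum is 130.25, attained at A_1.

130.25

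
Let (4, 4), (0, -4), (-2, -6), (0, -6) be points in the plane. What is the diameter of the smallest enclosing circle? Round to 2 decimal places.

By Welzl's lemma the MEC is supported by two points (diametrically opposite) or three points (on a circumcircle).
The farthest pair is (4, 4)–(-2, -6) with squared distance 136. The circle on this segment as diameter has centre (1, -1) and r² = 136/4 = 34.
Check (0, -4): distance² to centre = 10 ≤ 34, so it lies inside.
All remaining points lie in this disk, and no smaller disk contains both endpoints, so this is the minimum enclosing circle.
Diameter = 2r = 2√34 ≈ 11.66.

11.66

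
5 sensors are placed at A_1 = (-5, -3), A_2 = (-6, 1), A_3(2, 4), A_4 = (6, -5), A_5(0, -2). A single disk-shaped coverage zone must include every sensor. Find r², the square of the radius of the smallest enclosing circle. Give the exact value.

45

The minimum enclosing circle of a finite set is fixed by two of the points (as a diameter) or three (as a circumcircle).
The farthest pair is A_2–A_4 with squared distance 180. The circle on this segment as diameter has centre (0, -2) and r² = 180/4 = 45.
Check A_1: distance² to centre = 26 ≤ 45, so it lies inside.
All remaining points lie in this disk, and no smaller disk contains both endpoints, so this is the minimum enclosing circle.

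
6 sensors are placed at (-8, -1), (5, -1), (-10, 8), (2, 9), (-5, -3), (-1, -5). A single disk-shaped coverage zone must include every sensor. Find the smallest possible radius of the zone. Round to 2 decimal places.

By Welzl's lemma the MEC is supported by two points (diametrically opposite) or three points (on a circumcircle).
The farthest pair is (5, -1)–(-10, 8) with squared distance 306. The circle on this segment as diameter has centre (-2.5, 3.5) and r² = 306/4 = 76.5.
Check (-8, -1): distance² to centre = 50.5 ≤ 76.5, so it lies inside.
All remaining points lie in this disk, and no smaller disk contains both endpoints, so this is the minimum enclosing circle.
r = √(76.5) ≈ 8.75.

8.75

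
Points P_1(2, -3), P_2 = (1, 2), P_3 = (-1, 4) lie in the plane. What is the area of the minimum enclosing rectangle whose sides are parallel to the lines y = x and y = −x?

In coordinates u = x + y, v = x − y the rectangle is axis-aligned; the map (x,y)→(u,v) scales areas by 2.
u-values: -1, 3, 3; range = 3 − (-1) = 4.
v-values: 5, -1, -5; range = 5 − (-5) = 10.
Area = (4 × 10) / 2 = 20.

20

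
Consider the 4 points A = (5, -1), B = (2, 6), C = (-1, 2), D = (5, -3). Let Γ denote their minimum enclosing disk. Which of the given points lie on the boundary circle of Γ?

The minimum enclosing circle of a finite set is fixed by two of the points (as a diameter) or three (as a circumcircle).
The farthest pair is B–D with squared distance 90. The circle on this segment as diameter has centre (3.5, 1.5) and r² = 90/4 = 22.5.
Check A: distance² to centre = 8.5 ≤ 22.5, so it lies inside.
All remaining points lie in this disk, and no smaller disk contains both endpoints, so this is the minimum enclosing circle.
The points at distance exactly r from the centre are B, D — 2 points.

B, D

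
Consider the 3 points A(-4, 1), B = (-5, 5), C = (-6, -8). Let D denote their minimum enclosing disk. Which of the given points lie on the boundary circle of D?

Side lengths²: AB² = 17, AC² = 85, BC² = 170.
Since BC² = 170 ≥ 85 + 17 = 102, the angle opposite BC is not acute, so the smallest enclosing circle has BC as diameter.
Centre = midpoint of BC = (-5.5, -1.5), r² = 170/4 = 42.5.
The points at distance exactly r from the centre are B, C — 2 points.

B, C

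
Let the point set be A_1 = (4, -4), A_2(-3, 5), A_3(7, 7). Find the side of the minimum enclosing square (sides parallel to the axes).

The bounding box has width 10 and height 11.
An axis-aligned square enclosing the set must have side ≥ max(width, height).
So the minimum side is max(10, 11) = 11.

11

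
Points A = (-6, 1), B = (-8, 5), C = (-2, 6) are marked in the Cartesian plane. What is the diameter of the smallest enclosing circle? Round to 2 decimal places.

Side lengths²: AB² = 20, AC² = 41, BC² = 37.
Since AC² = 41 < 37 + 20 = 57, the triangle is acute, so the smallest enclosing circle is the circumcircle.
Circumcentre = (-62/13, 107/26), r² = 7585/676.
Diameter = 2r = 2√(7585/676) ≈ 6.70.

6.70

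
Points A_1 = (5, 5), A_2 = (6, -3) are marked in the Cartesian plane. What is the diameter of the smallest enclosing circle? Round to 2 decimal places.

The smallest circle enclosing two points has them as diameter endpoints.
Centre = midpoint = (5.5, 1); r² = |A_1A_2|²/4 = 65/4 = 16.25.
Diameter = 2r = 2√(16.25) ≈ 8.06.

8.06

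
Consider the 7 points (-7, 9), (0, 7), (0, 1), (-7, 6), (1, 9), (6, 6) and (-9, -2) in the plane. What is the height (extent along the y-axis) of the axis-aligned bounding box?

11

max y = 9, min y = -2, so height = 11.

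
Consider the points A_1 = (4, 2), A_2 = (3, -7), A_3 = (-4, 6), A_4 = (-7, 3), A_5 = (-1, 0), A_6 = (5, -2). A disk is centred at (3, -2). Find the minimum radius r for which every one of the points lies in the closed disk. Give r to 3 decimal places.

The required radius is the distance from (3, -2) to the farthest point.
Squared distances: 17, 25, 113, 125, 20, 4.
Maximum is 125, attained at A_4.
r = √125 ≈ 11.180.

11.180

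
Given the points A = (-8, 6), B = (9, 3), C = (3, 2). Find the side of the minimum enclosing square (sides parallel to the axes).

The bounding box has width 17 and height 4.
An axis-aligned square enclosing the set must have side ≥ max(width, height).
So the minimum side is max(17, 4) = 17.

17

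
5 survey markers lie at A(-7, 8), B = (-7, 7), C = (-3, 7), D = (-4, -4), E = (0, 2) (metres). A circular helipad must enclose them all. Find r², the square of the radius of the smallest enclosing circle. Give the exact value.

38.25

The minimum enclosing circle of a finite set is fixed by two of the points (as a diameter) or three (as a circumcircle).
The farthest pair is A–D with squared distance 153. The circle on this segment as diameter has centre (-5.5, 2) and r² = 153/4 = 38.25.
Check B: distance² to centre = 27.25 ≤ 38.25, so it lies inside.
All remaining points lie in this disk, and no smaller disk contains both endpoints, so this is the minimum enclosing circle.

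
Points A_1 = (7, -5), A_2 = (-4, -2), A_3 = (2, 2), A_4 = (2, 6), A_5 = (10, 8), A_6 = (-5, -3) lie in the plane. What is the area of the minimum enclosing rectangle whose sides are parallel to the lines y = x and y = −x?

208

In coordinates u = x + y, v = x − y the rectangle is axis-aligned; the map (x,y)→(u,v) scales areas by 2.
u-values: 2, -6, 4, 8, 18, -8; range = 18 − (-8) = 26.
v-values: 12, -2, 0, -4, 2, -2; range = 12 − (-4) = 16.
Area = (26 × 16) / 2 = 208.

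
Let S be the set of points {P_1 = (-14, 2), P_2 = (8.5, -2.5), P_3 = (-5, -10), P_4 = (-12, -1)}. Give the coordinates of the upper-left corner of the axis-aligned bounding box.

x-range [-14, 8.5], y-range [-10, 2].
The upper-left corner is (-14, 2).

(-14, 2)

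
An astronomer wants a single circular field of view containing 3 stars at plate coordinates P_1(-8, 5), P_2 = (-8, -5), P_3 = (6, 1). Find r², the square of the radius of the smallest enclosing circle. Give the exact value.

3074/49

Side lengths²: P_1P_2² = 100, P_1P_3² = 212, P_2P_3² = 232.
Since P_2P_3² = 232 < 212 + 100 = 312, the triangle is acute, so the smallest enclosing circle is the circumcircle.
Circumcentre = (-13/7, 0), r² = 3074/49.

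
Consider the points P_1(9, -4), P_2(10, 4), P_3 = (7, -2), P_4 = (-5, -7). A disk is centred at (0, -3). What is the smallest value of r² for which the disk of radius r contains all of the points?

The required radius is the distance from (0, -3) to the farthest point.
Squared distances: 82, 149, 50, 41.
Maximum is 149, attained at P_2.

149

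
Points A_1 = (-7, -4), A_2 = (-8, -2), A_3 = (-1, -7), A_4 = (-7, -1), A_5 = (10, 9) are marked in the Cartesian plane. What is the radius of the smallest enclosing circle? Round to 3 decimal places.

By Welzl's lemma the MEC is supported by two points (diametrically opposite) or three points (on a circumcircle).
The farthest pair is A_1–A_5 with squared distance 458. The circle on this segment as diameter has centre (1.5, 2.5) and r² = 458/4 = 114.5.
Check A_2: distance² to centre = 110.5 ≤ 114.5, so it lies inside.
All remaining points lie in this disk, and no smaller disk contains both endpoints, so this is the minimum enclosing circle.
r = √(114.5) ≈ 10.700.

10.700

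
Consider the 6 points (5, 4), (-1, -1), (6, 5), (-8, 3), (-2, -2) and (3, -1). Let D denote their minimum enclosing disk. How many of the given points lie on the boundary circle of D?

2

By Welzl's lemma the MEC is supported by two points (diametrically opposite) or three points (on a circumcircle).
The farthest pair is (6, 5)–(-8, 3) with squared distance 200. The circle on this segment as diameter has centre (-1, 4) and r² = 200/4 = 50.
Check (5, 4): distance² to centre = 36 ≤ 50, so it lies inside.
All remaining points lie in this disk, and no smaller disk contains both endpoints, so this is the minimum enclosing circle.
The points at distance exactly r from the centre are (6, 5), (-8, 3) — 2 points.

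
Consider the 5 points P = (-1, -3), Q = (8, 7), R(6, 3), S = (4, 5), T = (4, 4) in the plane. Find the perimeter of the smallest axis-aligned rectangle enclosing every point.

Width = max x − min x = 8 − (-1) = 9.
Height = max y − min y = 7 − (-3) = 10.
Perimeter = 2(9 + 10) = 38.

38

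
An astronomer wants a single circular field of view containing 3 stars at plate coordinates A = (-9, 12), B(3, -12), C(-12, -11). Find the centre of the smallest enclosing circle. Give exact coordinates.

(-109/29, -11/29)

Side lengths²: AB² = 720, AC² = 538, BC² = 226.
Since AB² = 720 < 538 + 226 = 764, the triangle is acute, so the smallest enclosing circle is the circumcircle.
Circumcentre = (-109/29, -11/29), r² = 151985/841.
Centre = (-109/29, -11/29).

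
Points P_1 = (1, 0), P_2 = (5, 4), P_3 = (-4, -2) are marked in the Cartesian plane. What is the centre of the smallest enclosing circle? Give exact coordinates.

(0.5, 1)

Side lengths²: P_1P_2² = 32, P_1P_3² = 29, P_2P_3² = 117.
Since P_2P_3² = 117 ≥ 32 + 29 = 61, the angle opposite P_2P_3 is not acute, so the smallest enclosing circle has P_2P_3 as diameter.
Centre = midpoint of P_2P_3 = (0.5, 1), r² = 117/4 = 29.25.
Centre = (0.5, 1).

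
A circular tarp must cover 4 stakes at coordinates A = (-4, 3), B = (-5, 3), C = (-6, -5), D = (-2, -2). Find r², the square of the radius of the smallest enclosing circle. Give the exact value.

17

By Welzl's lemma the MEC is supported by two points (diametrically opposite) or three points (on a circumcircle).
The farthest pair is A–C with squared distance 68. The circle on this segment as diameter has centre (-5, -1) and r² = 68/4 = 17.
Check B: distance² to centre = 16 ≤ 17, so it lies inside.
All remaining points lie in this disk, and no smaller disk contains both endpoints, so this is the minimum enclosing circle.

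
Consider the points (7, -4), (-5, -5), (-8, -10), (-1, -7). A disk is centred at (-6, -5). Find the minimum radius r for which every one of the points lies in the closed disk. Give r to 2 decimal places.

13.04

The required radius is the distance from (-6, -5) to the farthest point.
Squared distances: 170, 1, 29, 29.
Maximum is 170, attained at (7, -4).
r = √170 ≈ 13.04.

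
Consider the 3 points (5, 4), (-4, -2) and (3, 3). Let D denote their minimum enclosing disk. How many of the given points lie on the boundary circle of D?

2

Call the three points A, B, C in the order given.
Side lengths²: AB² = 117, AC² = 5, BC² = 74.
Since AB² = 117 ≥ 74 + 5 = 79, the angle opposite AB is not acute, so the smallest enclosing circle has AB as diameter.
Centre = midpoint of AB = (0.5, 1), r² = 117/4 = 29.25.
The points at distance exactly r from the centre are (5, 4), (-4, -2) — 2 points.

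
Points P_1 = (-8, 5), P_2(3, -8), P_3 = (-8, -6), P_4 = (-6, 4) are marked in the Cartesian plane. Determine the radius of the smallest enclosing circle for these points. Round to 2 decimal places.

8.51

By Welzl's lemma the MEC is supported by two points (diametrically opposite) or three points (on a circumcircle).
The farthest pair is P_1–P_2 with squared distance 290. The circle on this segment as diameter has centre (-2.5, -1.5) and r² = 290/4 = 72.5.
Check P_3: distance² to centre = 50.5 ≤ 72.5, so it lies inside.
All remaining points lie in this disk, and no smaller disk contains both endpoints, so this is the minimum enclosing circle.
r = √(72.5) ≈ 8.51.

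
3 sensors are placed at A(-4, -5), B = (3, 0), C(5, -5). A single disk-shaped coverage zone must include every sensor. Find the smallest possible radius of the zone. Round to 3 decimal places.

4.632

Side lengths²: AB² = 74, AC² = 81, BC² = 29.
Since AC² = 81 < 74 + 29 = 103, the triangle is acute, so the smallest enclosing circle is the circumcircle.
Circumcentre = (0.5, -3.9), r² = 21.46.
r = √(21.46) ≈ 4.632.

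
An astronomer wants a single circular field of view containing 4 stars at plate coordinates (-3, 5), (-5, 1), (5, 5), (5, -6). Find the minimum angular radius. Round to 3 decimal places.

The minimum enclosing circle of a finite set is fixed by two of the points (as a diameter) or three (as a circumcircle).
The farthest pair is (-3, 5)–(5, -6) with squared distance 185. The circle on this segment as diameter has centre (1, -0.5) and r² = 185/4 = 46.25.
Check (-5, 1): distance² to centre = 38.25 ≤ 46.25, so it lies inside.
All remaining points lie in this disk, and no smaller disk contains both endpoints, so this is the minimum enclosing circle.
r = √(46.25) ≈ 6.801.

6.801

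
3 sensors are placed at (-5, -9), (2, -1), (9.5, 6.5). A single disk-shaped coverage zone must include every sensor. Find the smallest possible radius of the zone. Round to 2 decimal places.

Call the three points A, B, C in the order given.
Side lengths²: AB² = 113, AC² = 450.5, BC² = 112.5.
Since AC² = 450.5 ≥ 113 + 112.5 = 225.5, the angle opposite AC is not acute, so the smallest enclosing circle has AC as diameter.
Centre = midpoint of AC = (2.25, -1.25), r² = 450.5/4 = 112.625.
r = √(112.625) ≈ 10.61.

10.61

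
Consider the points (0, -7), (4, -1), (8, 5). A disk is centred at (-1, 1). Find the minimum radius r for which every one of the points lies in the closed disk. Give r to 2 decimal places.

9.85

The required radius is the distance from (-1, 1) to the farthest point.
Squared distances: 65, 29, 97.
Maximum is 97, attained at (8, 5).
r = √97 ≈ 9.85.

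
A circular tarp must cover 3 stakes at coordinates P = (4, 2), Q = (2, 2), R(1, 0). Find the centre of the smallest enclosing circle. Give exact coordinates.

(2.5, 1)

Side lengths²: PQ² = 4, PR² = 13, QR² = 5.
Since PR² = 13 ≥ 5 + 4 = 9, the angle opposite PR is not acute, so the smallest enclosing circle has PR as diameter.
Centre = midpoint of PR = (2.5, 1), r² = 13/4 = 3.25.
Centre = (2.5, 1).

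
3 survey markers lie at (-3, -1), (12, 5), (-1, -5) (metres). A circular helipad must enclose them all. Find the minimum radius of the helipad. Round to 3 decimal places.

8.229

Call the three points A, B, C in the order given.
Side lengths²: AB² = 261, AC² = 20, BC² = 269.
Since BC² = 269 < 261 + 20 = 281, the triangle is acute, so the smallest enclosing circle is the circumcircle.
Circumcentre = (61/12, 13/24), r² = 39005/576.
r = √(39005/576) ≈ 8.229.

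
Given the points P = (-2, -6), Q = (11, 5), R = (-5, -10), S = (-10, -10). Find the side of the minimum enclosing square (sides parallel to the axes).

The bounding box has width 21 and height 15.
An axis-aligned square enclosing the set must have side ≥ max(width, height).
So the minimum side is max(21, 15) = 21.

21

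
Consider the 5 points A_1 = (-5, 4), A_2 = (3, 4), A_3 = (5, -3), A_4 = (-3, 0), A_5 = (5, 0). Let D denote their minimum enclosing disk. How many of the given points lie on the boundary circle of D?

2

The farthest pair is A_1–A_3 with squared distance 149. The circle on this segment as diameter has centre (0, 0.5) and r² = 149/4 = 37.25.
Check A_2: distance² to centre = 21.25 ≤ 37.25, so it lies inside.
All remaining points lie in this disk, and no smaller disk contains both endpoints, so this is the minimum enclosing circle.
The points at distance exactly r from the centre are A_1, A_3 — 2 points.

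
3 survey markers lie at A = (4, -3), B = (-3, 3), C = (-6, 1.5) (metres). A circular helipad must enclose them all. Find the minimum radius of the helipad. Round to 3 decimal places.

Side lengths²: AB² = 85, AC² = 120.25, BC² = 11.25.
Since AC² = 120.25 ≥ 85 + 11.25 = 96.25, the angle opposite AC is not acute, so the smallest enclosing circle has AC as diameter.
Centre = midpoint of AC = (-1, -0.75), r² = 120.25/4 = 30.0625.
r = √(30.0625) ≈ 5.483.

5.483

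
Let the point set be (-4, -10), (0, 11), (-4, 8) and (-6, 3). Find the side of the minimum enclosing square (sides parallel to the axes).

21

The bounding box has width 6 and height 21.
An axis-aligned square enclosing the set must have side ≥ max(width, height).
So the minimum side is max(6, 21) = 21.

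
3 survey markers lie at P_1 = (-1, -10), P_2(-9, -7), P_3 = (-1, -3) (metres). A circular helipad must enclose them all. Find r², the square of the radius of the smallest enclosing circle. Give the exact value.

Side lengths²: P_1P_2² = 73, P_1P_3² = 49, P_2P_3² = 80.
Since P_2P_3² = 80 < 73 + 49 = 122, the triangle is acute, so the smallest enclosing circle is the circumcircle.
Circumcentre = (-4.25, -6.5), r² = 22.8125.

22.8125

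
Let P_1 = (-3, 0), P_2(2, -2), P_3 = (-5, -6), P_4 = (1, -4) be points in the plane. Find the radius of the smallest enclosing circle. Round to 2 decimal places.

4.04

The minimum enclosing circle is determined by three boundary points: P_1, P_2, P_3.
Their circumcentre is (-55/34, -129/34) with r² = 9425/578.
The farthest remaining point P_4 is at distance² 3985/578 ≤ 9425/578.
r = √(9425/578) ≈ 4.04.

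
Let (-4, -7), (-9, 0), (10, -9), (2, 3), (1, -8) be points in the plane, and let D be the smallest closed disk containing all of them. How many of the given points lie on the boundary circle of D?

2

By Welzl's lemma the MEC is supported by two points (diametrically opposite) or three points (on a circumcircle).
The farthest pair is (-9, 0)–(10, -9) with squared distance 442. The circle on this segment as diameter has centre (0.5, -4.5) and r² = 442/4 = 110.5.
Check (-4, -7): distance² to centre = 26.5 ≤ 110.5, so it lies inside.
All remaining points lie in this disk, and no smaller disk contains both endpoints, so this is the minimum enclosing circle.
The points at distance exactly r from the centre are (-9, 0), (10, -9) — 2 points.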